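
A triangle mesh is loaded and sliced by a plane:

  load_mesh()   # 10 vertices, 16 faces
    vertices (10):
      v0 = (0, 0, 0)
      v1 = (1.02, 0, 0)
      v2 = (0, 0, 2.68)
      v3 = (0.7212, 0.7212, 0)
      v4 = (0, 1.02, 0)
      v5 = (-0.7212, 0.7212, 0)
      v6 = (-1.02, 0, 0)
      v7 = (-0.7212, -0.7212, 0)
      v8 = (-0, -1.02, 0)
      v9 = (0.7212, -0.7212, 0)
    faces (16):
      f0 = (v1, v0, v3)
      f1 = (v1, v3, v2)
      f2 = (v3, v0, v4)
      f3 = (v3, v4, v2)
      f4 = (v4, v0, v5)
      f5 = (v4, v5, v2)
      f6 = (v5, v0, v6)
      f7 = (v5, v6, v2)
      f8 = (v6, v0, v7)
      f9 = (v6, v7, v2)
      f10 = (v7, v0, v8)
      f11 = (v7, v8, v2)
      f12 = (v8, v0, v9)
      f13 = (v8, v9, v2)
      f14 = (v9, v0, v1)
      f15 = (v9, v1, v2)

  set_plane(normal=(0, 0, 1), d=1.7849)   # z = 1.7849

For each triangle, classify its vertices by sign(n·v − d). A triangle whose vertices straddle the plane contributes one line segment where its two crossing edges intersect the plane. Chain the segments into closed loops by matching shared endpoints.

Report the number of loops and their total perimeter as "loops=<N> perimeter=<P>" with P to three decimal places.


loops=1 perimeter=2.086

Straddling triangles (8 of 16):
  (v1,v3,v2) [--+] → (0.240875, 0.240875, 1.7849)–(0.340672, 0, 1.7849)  len=0.2607
  (v3,v4,v2) [--+] → (0, 0.340672, 1.7849)–(0.240875, 0.240875, 1.7849)  len=0.2607
  (v4,v5,v2) [--+] → (-0.240875, 0.240875, 1.7849)–(0, 0.340672, 1.7849)  len=0.2607
  (v5,v6,v2) [--+] → (-0.340672, 0, 1.7849)–(-0.240875, 0.240875, 1.7849)  len=0.2607
  (v6,v7,v2) [--+] → (-0.240875, -0.240875, 1.7849)–(-0.340672, 0, 1.7849)  len=0.2607
  (v7,v8,v2) [--+] → (0, -0.340672, 1.7849)–(-0.240875, -0.240875, 1.7849)  len=0.2607
  (v8,v9,v2) [--+] → (0.240875, -0.240875, 1.7849)–(0, -0.340672, 1.7849)  len=0.2607
  (v9,v1,v2) [--+] → (0.340672, 0, 1.7849)–(0.240875, -0.240875, 1.7849)  len=0.2607

Chained into 1 loop(s):
  loop 1: 8 segments, perimeter = 2.0858
Total perimeter = 2.086


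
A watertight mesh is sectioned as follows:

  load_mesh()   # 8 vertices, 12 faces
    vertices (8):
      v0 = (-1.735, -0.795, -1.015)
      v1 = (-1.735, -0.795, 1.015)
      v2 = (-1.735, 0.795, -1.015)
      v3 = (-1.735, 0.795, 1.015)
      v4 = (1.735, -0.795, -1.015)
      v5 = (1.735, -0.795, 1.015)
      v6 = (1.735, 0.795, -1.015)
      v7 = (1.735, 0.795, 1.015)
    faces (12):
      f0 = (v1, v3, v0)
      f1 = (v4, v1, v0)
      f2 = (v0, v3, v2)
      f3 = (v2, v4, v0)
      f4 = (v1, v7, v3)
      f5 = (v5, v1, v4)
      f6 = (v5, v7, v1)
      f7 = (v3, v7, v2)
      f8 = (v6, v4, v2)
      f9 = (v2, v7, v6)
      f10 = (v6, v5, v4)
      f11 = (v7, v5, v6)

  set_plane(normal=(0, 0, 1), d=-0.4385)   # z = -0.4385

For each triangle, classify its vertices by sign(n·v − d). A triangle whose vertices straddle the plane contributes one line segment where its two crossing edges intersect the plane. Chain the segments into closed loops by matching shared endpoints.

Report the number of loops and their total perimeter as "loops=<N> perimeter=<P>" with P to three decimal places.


Straddling triangles (8 of 12):
  (v1,v3,v0) [++-] → (-1.735, -0.343456, -0.4385)–(-1.735, -0.795, -0.4385)  len=0.4515
  (v4,v1,v0) [-+-] → (0.749554, -0.795, -0.4385)–(-1.735, -0.795, -0.4385)  len=2.4846
  (v0,v3,v2) [-+-] → (-1.735, -0.343456, -0.4385)–(-1.735, 0.795, -0.4385)  len=1.1385
  (v5,v1,v4) [++-] → (0.749554, -0.795, -0.4385)–(1.735, -0.795, -0.4385)  len=0.9854
  (v3,v7,v2) [++-] → (-0.749554, 0.795, -0.4385)–(-1.735, 0.795, -0.4385)  len=0.9854
  (v2,v7,v6) [-+-] → (-0.749554, 0.795, -0.4385)–(1.735, 0.795, -0.4385)  len=2.4846
  (v6,v5,v4) [-+-] → (1.735, 0.343456, -0.4385)–(1.735, -0.795, -0.4385)  len=1.1385
  (v7,v5,v6) [++-] → (1.735, 0.343456, -0.4385)–(1.735, 0.795, -0.4385)  len=0.4515

Chained into 1 loop(s):
  loop 1: 8 segments, perimeter = 10.1200
Total perimeter = 10.120

loops=1 perimeter=10.120


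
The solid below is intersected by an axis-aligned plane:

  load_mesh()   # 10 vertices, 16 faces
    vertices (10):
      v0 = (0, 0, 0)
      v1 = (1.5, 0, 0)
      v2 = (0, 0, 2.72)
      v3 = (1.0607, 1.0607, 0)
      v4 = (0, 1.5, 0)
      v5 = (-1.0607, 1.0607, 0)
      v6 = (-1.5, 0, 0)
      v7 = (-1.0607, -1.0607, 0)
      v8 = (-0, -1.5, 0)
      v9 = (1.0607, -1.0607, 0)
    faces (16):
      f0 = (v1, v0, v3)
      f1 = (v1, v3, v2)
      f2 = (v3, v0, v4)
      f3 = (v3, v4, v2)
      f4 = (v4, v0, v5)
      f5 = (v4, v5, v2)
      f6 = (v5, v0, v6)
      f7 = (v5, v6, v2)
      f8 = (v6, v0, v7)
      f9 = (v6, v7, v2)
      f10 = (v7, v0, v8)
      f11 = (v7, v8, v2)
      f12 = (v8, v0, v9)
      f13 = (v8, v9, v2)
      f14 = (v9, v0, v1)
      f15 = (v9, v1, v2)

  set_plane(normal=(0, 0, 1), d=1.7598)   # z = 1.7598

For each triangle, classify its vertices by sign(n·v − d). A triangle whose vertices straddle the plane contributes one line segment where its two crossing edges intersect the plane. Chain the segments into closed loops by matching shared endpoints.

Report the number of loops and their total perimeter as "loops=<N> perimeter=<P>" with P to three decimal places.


Straddling triangles (8 of 16):
  (v1,v3,v2) [--+] → (0.374443, 0.374443, 1.7598)–(0.529522, 0, 1.7598)  len=0.4053
  (v3,v4,v2) [--+] → (0, 0.529522, 1.7598)–(0.374443, 0.374443, 1.7598)  len=0.4053
  (v4,v5,v2) [--+] → (-0.374443, 0.374443, 1.7598)–(0, 0.529522, 1.7598)  len=0.4053
  (v5,v6,v2) [--+] → (-0.529522, 0, 1.7598)–(-0.374443, 0.374443, 1.7598)  len=0.4053
  (v6,v7,v2) [--+] → (-0.374443, -0.374443, 1.7598)–(-0.529522, 0, 1.7598)  len=0.4053
  (v7,v8,v2) [--+] → (0, -0.529522, 1.7598)–(-0.374443, -0.374443, 1.7598)  len=0.4053
  (v8,v9,v2) [--+] → (0.374443, -0.374443, 1.7598)–(0, -0.529522, 1.7598)  len=0.4053
  (v9,v1,v2) [--+] → (0.529522, 0, 1.7598)–(0.374443, -0.374443, 1.7598)  len=0.4053

Chained into 1 loop(s):
  loop 1: 8 segments, perimeter = 3.2423
Total perimeter = 3.242

loops=1 perimeter=3.242


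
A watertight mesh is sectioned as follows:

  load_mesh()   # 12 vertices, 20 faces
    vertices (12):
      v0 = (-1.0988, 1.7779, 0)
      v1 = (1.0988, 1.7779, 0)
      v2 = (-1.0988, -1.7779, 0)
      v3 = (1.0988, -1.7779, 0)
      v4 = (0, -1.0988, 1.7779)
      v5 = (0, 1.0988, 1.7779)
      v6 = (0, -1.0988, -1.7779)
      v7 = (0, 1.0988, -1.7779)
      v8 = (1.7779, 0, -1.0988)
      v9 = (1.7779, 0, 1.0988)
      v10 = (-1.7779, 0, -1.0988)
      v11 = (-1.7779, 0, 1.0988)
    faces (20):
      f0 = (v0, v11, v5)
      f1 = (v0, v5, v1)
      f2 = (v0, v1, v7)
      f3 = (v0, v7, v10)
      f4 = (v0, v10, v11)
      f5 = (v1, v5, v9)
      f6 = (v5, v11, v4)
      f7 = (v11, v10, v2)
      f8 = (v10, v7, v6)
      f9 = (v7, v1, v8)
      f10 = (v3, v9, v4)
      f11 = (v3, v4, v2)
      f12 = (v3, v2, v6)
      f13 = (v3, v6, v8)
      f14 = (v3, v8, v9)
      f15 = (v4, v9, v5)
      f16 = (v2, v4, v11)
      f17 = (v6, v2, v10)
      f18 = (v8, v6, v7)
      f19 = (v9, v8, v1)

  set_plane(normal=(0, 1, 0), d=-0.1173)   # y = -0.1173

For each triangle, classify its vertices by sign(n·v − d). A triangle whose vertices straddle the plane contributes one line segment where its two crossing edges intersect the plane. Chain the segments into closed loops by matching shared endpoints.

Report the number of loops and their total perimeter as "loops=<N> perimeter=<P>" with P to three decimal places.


Straddling triangles (10 of 20):
  (v5,v11,v4) [++-] → (-1.5881, -0.1173, 1.1713)–(0, -0.1173, 1.7779)  len=1.7000
  (v11,v10,v2) [++-] → (-1.7331, -0.1173, -1.0263)–(-1.7331, -0.1173, 1.0263)  len=2.0526
  (v10,v7,v6) [++-] → (0, -0.1173, -1.7779)–(-1.5881, -0.1173, -1.1713)  len=1.7000
  (v3,v9,v4) [-+-] → (1.7331, -0.1173, 1.0263)–(1.5881, -0.1173, 1.1713)  len=0.2050
  (v3,v6,v8) [--+] → (1.5881, -0.1173, -1.1713)–(1.7331, -0.1173, -1.0263)  len=0.2050
  (v3,v8,v9) [-++] → (1.7331, -0.1173, -1.0263)–(1.7331, -0.1173, 1.0263)  len=2.0526
  (v4,v9,v5) [-++] → (1.5881, -0.1173, 1.1713)–(0, -0.1173, 1.7779)  len=1.7000
  (v2,v4,v11) [--+] → (-1.5881, -0.1173, 1.1713)–(-1.7331, -0.1173, 1.0263)  len=0.2050
  (v6,v2,v10) [--+] → (-1.7331, -0.1173, -1.0263)–(-1.5881, -0.1173, -1.1713)  len=0.2050
  (v8,v6,v7) [+-+] → (1.5881, -0.1173, -1.1713)–(0, -0.1173, -1.7779)  len=1.7000

Chained into 1 loop(s):
  loop 1: 10 segments, perimeter = 11.7255
Total perimeter = 11.725

loops=1 perimeter=11.725


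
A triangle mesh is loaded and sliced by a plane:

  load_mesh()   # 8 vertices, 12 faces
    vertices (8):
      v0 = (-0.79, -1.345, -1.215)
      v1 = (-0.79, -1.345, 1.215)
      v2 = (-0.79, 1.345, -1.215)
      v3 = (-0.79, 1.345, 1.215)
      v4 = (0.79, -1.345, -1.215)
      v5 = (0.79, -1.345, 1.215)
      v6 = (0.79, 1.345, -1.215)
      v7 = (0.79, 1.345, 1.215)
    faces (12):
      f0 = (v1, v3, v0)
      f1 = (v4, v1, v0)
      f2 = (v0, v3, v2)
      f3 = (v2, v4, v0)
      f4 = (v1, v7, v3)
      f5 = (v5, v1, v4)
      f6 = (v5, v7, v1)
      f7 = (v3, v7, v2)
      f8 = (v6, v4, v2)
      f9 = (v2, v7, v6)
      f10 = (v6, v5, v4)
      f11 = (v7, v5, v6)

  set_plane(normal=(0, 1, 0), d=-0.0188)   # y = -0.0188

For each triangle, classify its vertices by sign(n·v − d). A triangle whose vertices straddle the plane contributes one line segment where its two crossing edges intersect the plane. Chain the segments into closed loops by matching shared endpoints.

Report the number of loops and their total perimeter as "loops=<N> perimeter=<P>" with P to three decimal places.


loops=1 perimeter=8.020

Straddling triangles (8 of 12):
  (v1,v3,v0) [-+-] → (-0.79, -0.0188, 1.215)–(-0.79, -0.0188, -0.0169829)  len=1.2320
  (v0,v3,v2) [-++] → (-0.79, -0.0188, -0.0169829)–(-0.79, -0.0188, -1.215)  len=1.1980
  (v2,v4,v0) [+--] → (0.0110424, -0.0188, -1.215)–(-0.79, -0.0188, -1.215)  len=0.8010
  (v1,v7,v3) [-++] → (-0.0110424, -0.0188, 1.215)–(-0.79, -0.0188, 1.215)  len=0.7790
  (v5,v7,v1) [-+-] → (0.79, -0.0188, 1.215)–(-0.0110424, -0.0188, 1.215)  len=0.8010
  (v6,v4,v2) [+-+] → (0.79, -0.0188, -1.215)–(0.0110424, -0.0188, -1.215)  len=0.7790
  (v6,v5,v4) [+--] → (0.79, -0.0188, 0.0169829)–(0.79, -0.0188, -1.215)  len=1.2320
  (v7,v5,v6) [+-+] → (0.79, -0.0188, 1.215)–(0.79, -0.0188, 0.0169829)  len=1.1980

Chained into 1 loop(s):
  loop 1: 8 segments, perimeter = 8.0200
Total perimeter = 8.020


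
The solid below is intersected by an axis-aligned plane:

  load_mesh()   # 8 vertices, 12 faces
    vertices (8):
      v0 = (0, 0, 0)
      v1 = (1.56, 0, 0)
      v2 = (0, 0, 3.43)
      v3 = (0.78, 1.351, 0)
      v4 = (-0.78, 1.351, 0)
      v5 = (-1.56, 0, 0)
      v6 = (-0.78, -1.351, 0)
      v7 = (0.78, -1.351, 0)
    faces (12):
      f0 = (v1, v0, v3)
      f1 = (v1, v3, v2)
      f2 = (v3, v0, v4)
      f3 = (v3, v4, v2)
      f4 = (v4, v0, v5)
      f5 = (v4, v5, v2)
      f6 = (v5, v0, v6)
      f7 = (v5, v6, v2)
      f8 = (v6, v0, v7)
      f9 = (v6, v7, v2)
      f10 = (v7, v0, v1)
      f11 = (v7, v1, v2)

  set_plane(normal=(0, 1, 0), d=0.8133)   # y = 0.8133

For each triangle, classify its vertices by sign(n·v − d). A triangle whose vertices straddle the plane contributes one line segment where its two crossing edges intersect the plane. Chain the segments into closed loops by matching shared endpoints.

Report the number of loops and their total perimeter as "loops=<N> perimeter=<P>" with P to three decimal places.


Straddling triangles (6 of 12):
  (v1,v0,v3) [--+] → (0.469559, 0.8133, 0)–(1.09044, 0.8133, 0)  len=0.6209
  (v1,v3,v2) [-+-] → (1.09044, 0.8133, 0)–(0.469559, 0.8133, 1.36515)  len=1.4997
  (v3,v0,v4) [+-+] → (0.469559, 0.8133, 0)–(-0.469559, 0.8133, 0)  len=0.9391
  (v3,v4,v2) [++-] → (-0.469559, 0.8133, 1.36515)–(0.469559, 0.8133, 1.36515)  len=0.9391
  (v4,v0,v5) [+--] → (-0.469559, 0.8133, 0)–(-1.09044, 0.8133, 0)  len=0.6209
  (v4,v5,v2) [+--] → (-1.09044, 0.8133, 0)–(-0.469559, 0.8133, 1.36515)  len=1.4997

Chained into 1 loop(s):
  loop 1: 6 segments, perimeter = 6.1194
Total perimeter = 6.119

loops=1 perimeter=6.119


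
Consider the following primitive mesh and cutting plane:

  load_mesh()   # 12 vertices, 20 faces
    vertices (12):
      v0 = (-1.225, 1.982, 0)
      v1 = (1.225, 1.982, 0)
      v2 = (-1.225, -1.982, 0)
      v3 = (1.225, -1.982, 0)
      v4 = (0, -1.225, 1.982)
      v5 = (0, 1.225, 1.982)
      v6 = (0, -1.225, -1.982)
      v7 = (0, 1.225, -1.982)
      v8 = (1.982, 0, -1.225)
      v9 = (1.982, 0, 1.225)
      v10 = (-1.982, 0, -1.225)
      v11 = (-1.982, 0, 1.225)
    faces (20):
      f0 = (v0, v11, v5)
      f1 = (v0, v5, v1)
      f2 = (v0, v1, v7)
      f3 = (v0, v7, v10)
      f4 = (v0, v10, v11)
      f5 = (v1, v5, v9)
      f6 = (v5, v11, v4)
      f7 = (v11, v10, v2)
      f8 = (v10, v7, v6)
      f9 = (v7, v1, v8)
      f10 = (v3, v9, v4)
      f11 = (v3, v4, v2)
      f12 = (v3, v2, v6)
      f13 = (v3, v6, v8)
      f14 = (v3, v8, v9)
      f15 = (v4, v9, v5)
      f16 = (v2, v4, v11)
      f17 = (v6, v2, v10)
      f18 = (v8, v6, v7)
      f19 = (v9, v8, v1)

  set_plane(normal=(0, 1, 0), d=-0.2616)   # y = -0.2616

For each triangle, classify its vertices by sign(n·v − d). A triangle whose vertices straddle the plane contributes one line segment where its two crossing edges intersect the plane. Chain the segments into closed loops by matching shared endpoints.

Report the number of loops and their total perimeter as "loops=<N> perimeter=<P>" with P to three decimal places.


Straddling triangles (10 of 20):
  (v5,v11,v4) [++-] → (-1.55874, -0.2616, 1.38666)–(0, -0.2616, 1.982)  len=1.6686
  (v11,v10,v2) [++-] → (-1.88209, -0.2616, -1.06331)–(-1.88209, -0.2616, 1.06331)  len=2.1266
  (v10,v7,v6) [++-] → (0, -0.2616, -1.982)–(-1.55874, -0.2616, -1.38666)  len=1.6686
  (v3,v9,v4) [-+-] → (1.88209, -0.2616, 1.06331)–(1.55874, -0.2616, 1.38666)  len=0.4573
  (v3,v6,v8) [--+] → (1.55874, -0.2616, -1.38666)–(1.88209, -0.2616, -1.06331)  len=0.4573
  (v3,v8,v9) [-++] → (1.88209, -0.2616, -1.06331)–(1.88209, -0.2616, 1.06331)  len=2.1266
  (v4,v9,v5) [-++] → (1.55874, -0.2616, 1.38666)–(0, -0.2616, 1.982)  len=1.6686
  (v2,v4,v11) [--+] → (-1.55874, -0.2616, 1.38666)–(-1.88209, -0.2616, 1.06331)  len=0.4573
  (v6,v2,v10) [--+] → (-1.88209, -0.2616, -1.06331)–(-1.55874, -0.2616, -1.38666)  len=0.4573
  (v8,v6,v7) [+-+] → (1.55874, -0.2616, -1.38666)–(0, -0.2616, -1.982)  len=1.6686

Chained into 1 loop(s):
  loop 1: 10 segments, perimeter = 12.7566
Total perimeter = 12.757

loops=1 perimeter=12.757


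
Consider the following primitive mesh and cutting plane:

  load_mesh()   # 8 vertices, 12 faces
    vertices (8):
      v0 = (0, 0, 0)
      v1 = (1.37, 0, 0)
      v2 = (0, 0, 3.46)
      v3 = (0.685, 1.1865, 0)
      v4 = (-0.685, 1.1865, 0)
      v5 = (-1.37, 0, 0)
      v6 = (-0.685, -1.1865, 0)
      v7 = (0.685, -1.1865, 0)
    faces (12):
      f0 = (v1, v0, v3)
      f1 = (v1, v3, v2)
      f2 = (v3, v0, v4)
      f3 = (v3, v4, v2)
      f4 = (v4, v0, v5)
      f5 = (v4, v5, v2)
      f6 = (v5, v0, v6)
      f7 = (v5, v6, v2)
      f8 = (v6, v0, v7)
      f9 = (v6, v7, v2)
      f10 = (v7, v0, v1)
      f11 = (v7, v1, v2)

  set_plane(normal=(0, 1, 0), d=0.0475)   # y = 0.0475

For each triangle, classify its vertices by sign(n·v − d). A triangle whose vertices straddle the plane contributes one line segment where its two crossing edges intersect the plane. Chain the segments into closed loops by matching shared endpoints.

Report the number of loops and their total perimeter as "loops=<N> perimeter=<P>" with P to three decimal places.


Straddling triangles (6 of 12):
  (v1,v0,v3) [--+] → (0.0274231, 0.0475, 0)–(1.34258, 0.0475, 0)  len=1.3152
  (v1,v3,v2) [-+-] → (1.34258, 0.0475, 0)–(0.0274231, 0.0475, 3.32148)  len=3.5724
  (v3,v0,v4) [+-+] → (0.0274231, 0.0475, 0)–(-0.0274231, 0.0475, 0)  len=0.0548
  (v3,v4,v2) [++-] → (-0.0274231, 0.0475, 3.32148)–(0.0274231, 0.0475, 3.32148)  len=0.0548
  (v4,v0,v5) [+--] → (-0.0274231, 0.0475, 0)–(-1.34258, 0.0475, 0)  len=1.3152
  (v4,v5,v2) [+--] → (-1.34258, 0.0475, 0)–(-0.0274231, 0.0475, 3.32148)  len=3.5724

Chained into 1 loop(s):
  loop 1: 6 segments, perimeter = 9.8848
Total perimeter = 9.885

loops=1 perimeter=9.885


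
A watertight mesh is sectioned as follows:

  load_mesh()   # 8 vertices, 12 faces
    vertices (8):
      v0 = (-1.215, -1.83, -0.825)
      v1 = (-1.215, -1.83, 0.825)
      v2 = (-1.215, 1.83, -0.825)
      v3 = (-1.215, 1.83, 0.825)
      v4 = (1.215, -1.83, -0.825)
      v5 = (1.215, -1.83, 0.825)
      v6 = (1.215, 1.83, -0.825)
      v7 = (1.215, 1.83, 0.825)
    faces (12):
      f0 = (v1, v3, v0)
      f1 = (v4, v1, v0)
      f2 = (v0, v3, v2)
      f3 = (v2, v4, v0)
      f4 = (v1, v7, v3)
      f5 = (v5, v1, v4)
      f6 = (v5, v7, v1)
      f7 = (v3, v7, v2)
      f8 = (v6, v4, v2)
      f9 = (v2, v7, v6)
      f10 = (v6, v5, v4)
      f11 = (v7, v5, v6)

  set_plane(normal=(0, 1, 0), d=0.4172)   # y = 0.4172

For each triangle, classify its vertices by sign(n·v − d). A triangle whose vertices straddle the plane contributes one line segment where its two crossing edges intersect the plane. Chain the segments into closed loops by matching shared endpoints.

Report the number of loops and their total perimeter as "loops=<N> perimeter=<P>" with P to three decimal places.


Straddling triangles (8 of 12):
  (v1,v3,v0) [-+-] → (-1.215, 0.4172, 0.825)–(-1.215, 0.4172, 0.188082)  len=0.6369
  (v0,v3,v2) [-++] → (-1.215, 0.4172, 0.188082)–(-1.215, 0.4172, -0.825)  len=1.0131
  (v2,v4,v0) [+--] → (-0.276993, 0.4172, -0.825)–(-1.215, 0.4172, -0.825)  len=0.9380
  (v1,v7,v3) [-++] → (0.276993, 0.4172, 0.825)–(-1.215, 0.4172, 0.825)  len=1.4920
  (v5,v7,v1) [-+-] → (1.215, 0.4172, 0.825)–(0.276993, 0.4172, 0.825)  len=0.9380
  (v6,v4,v2) [+-+] → (1.215, 0.4172, -0.825)–(-0.276993, 0.4172, -0.825)  len=1.4920
  (v6,v5,v4) [+--] → (1.215, 0.4172, -0.188082)–(1.215, 0.4172, -0.825)  len=0.6369
  (v7,v5,v6) [+-+] → (1.215, 0.4172, 0.825)–(1.215, 0.4172, -0.188082)  len=1.0131

Chained into 1 loop(s):
  loop 1: 8 segments, perimeter = 8.1600
Total perimeter = 8.160

loops=1 perimeter=8.160


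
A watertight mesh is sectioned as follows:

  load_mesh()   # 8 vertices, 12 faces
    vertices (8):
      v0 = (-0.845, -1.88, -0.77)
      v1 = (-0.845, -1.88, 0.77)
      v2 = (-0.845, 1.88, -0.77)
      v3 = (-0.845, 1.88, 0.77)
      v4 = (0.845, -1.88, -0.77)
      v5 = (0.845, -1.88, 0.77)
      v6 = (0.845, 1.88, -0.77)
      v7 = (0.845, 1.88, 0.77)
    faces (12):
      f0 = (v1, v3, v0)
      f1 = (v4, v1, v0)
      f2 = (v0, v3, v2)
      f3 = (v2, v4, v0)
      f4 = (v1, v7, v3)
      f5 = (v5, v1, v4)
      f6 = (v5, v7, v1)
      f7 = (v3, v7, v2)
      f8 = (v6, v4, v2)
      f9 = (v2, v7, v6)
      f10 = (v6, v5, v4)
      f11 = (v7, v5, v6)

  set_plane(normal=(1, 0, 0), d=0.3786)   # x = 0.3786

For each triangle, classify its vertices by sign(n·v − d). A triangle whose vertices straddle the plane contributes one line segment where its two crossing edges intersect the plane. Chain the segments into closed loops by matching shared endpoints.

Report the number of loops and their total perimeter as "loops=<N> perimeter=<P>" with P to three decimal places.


Straddling triangles (8 of 12):
  (v4,v1,v0) [+--] → (0.3786, -1.88, -0.344996)–(0.3786, -1.88, -0.77)  len=0.4250
  (v2,v4,v0) [-+-] → (0.3786, -0.842329, -0.77)–(0.3786, -1.88, -0.77)  len=1.0377
  (v1,v7,v3) [-+-] → (0.3786, 0.842329, 0.77)–(0.3786, 1.88, 0.77)  len=1.0377
  (v5,v1,v4) [+-+] → (0.3786, -1.88, 0.77)–(0.3786, -1.88, -0.344996)  len=1.1150
  (v5,v7,v1) [++-] → (0.3786, 0.842329, 0.77)–(0.3786, -1.88, 0.77)  len=2.7223
  (v3,v7,v2) [-+-] → (0.3786, 1.88, 0.77)–(0.3786, 1.88, 0.344996)  len=0.4250
  (v6,v4,v2) [++-] → (0.3786, -0.842329, -0.77)–(0.3786, 1.88, -0.77)  len=2.7223
  (v2,v7,v6) [-++] → (0.3786, 1.88, 0.344996)–(0.3786, 1.88, -0.77)  len=1.1150

Chained into 1 loop(s):
  loop 1: 8 segments, perimeter = 10.6000
Total perimeter = 10.600

loops=1 perimeter=10.600


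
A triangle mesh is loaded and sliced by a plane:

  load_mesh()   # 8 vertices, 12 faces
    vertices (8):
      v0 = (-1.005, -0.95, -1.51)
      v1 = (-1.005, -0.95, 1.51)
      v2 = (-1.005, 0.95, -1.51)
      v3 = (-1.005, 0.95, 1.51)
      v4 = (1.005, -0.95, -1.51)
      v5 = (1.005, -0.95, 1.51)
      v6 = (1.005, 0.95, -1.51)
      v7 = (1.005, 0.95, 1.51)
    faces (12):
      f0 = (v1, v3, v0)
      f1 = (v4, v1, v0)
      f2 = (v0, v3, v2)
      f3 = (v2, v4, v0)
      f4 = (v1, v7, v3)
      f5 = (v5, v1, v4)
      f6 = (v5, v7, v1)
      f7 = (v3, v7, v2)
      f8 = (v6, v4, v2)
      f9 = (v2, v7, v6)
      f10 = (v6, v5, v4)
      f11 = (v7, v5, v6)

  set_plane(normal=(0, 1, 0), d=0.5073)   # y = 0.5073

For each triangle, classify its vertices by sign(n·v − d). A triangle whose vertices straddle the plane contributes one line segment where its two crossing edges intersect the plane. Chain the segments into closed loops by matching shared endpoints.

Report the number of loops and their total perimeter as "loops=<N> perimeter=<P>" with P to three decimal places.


Straddling triangles (8 of 12):
  (v1,v3,v0) [-+-] → (-1.005, 0.5073, 1.51)–(-1.005, 0.5073, 0.80634)  len=0.7037
  (v0,v3,v2) [-++] → (-1.005, 0.5073, 0.80634)–(-1.005, 0.5073, -1.51)  len=2.3163
  (v2,v4,v0) [+--] → (-0.53667, 0.5073, -1.51)–(-1.005, 0.5073, -1.51)  len=0.4683
  (v1,v7,v3) [-++] → (0.53667, 0.5073, 1.51)–(-1.005, 0.5073, 1.51)  len=1.5417
  (v5,v7,v1) [-+-] → (1.005, 0.5073, 1.51)–(0.53667, 0.5073, 1.51)  len=0.4683
  (v6,v4,v2) [+-+] → (1.005, 0.5073, -1.51)–(-0.53667, 0.5073, -1.51)  len=1.5417
  (v6,v5,v4) [+--] → (1.005, 0.5073, -0.80634)–(1.005, 0.5073, -1.51)  len=0.7037
  (v7,v5,v6) [+-+] → (1.005, 0.5073, 1.51)–(1.005, 0.5073, -0.80634)  len=2.3163

Chained into 1 loop(s):
  loop 1: 8 segments, perimeter = 10.0600
Total perimeter = 10.060

loops=1 perimeter=10.060


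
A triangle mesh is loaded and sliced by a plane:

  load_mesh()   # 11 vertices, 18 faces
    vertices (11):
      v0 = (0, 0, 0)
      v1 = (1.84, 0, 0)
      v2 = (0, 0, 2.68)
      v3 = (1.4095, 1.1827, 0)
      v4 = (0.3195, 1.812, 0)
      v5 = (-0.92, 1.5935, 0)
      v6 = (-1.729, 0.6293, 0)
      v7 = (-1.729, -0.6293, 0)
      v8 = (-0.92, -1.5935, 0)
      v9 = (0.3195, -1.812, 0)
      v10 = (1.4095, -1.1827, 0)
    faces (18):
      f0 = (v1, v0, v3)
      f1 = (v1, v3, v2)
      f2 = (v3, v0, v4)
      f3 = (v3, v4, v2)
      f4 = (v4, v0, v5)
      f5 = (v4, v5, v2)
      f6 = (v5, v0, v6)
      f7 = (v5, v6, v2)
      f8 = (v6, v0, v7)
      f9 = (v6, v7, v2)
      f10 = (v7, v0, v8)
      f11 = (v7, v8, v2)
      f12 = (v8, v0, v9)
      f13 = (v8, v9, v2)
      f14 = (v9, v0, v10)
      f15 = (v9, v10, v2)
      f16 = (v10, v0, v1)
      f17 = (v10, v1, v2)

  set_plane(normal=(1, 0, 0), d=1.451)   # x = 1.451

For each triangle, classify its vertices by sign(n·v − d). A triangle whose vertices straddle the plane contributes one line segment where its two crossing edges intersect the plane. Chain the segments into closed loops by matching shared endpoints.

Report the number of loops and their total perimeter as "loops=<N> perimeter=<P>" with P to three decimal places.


Straddling triangles (4 of 18):
  (v1,v0,v3) [+--] → (1.451, 0, 0)–(1.451, 1.06869, 0)  len=1.0687
  (v1,v3,v2) [+--] → (1.451, 1.06869, 0)–(1.451, 0, 0.566587)  len=1.2096
  (v10,v0,v1) [--+] → (1.451, 0, 0)–(1.451, -1.06869, 0)  len=1.0687
  (v10,v1,v2) [-+-] → (1.451, -1.06869, 0)–(1.451, 0, 0.566587)  len=1.2096

Chained into 1 loop(s):
  loop 1: 4 segments, perimeter = 4.5566
Total perimeter = 4.557

loops=1 perimeter=4.557


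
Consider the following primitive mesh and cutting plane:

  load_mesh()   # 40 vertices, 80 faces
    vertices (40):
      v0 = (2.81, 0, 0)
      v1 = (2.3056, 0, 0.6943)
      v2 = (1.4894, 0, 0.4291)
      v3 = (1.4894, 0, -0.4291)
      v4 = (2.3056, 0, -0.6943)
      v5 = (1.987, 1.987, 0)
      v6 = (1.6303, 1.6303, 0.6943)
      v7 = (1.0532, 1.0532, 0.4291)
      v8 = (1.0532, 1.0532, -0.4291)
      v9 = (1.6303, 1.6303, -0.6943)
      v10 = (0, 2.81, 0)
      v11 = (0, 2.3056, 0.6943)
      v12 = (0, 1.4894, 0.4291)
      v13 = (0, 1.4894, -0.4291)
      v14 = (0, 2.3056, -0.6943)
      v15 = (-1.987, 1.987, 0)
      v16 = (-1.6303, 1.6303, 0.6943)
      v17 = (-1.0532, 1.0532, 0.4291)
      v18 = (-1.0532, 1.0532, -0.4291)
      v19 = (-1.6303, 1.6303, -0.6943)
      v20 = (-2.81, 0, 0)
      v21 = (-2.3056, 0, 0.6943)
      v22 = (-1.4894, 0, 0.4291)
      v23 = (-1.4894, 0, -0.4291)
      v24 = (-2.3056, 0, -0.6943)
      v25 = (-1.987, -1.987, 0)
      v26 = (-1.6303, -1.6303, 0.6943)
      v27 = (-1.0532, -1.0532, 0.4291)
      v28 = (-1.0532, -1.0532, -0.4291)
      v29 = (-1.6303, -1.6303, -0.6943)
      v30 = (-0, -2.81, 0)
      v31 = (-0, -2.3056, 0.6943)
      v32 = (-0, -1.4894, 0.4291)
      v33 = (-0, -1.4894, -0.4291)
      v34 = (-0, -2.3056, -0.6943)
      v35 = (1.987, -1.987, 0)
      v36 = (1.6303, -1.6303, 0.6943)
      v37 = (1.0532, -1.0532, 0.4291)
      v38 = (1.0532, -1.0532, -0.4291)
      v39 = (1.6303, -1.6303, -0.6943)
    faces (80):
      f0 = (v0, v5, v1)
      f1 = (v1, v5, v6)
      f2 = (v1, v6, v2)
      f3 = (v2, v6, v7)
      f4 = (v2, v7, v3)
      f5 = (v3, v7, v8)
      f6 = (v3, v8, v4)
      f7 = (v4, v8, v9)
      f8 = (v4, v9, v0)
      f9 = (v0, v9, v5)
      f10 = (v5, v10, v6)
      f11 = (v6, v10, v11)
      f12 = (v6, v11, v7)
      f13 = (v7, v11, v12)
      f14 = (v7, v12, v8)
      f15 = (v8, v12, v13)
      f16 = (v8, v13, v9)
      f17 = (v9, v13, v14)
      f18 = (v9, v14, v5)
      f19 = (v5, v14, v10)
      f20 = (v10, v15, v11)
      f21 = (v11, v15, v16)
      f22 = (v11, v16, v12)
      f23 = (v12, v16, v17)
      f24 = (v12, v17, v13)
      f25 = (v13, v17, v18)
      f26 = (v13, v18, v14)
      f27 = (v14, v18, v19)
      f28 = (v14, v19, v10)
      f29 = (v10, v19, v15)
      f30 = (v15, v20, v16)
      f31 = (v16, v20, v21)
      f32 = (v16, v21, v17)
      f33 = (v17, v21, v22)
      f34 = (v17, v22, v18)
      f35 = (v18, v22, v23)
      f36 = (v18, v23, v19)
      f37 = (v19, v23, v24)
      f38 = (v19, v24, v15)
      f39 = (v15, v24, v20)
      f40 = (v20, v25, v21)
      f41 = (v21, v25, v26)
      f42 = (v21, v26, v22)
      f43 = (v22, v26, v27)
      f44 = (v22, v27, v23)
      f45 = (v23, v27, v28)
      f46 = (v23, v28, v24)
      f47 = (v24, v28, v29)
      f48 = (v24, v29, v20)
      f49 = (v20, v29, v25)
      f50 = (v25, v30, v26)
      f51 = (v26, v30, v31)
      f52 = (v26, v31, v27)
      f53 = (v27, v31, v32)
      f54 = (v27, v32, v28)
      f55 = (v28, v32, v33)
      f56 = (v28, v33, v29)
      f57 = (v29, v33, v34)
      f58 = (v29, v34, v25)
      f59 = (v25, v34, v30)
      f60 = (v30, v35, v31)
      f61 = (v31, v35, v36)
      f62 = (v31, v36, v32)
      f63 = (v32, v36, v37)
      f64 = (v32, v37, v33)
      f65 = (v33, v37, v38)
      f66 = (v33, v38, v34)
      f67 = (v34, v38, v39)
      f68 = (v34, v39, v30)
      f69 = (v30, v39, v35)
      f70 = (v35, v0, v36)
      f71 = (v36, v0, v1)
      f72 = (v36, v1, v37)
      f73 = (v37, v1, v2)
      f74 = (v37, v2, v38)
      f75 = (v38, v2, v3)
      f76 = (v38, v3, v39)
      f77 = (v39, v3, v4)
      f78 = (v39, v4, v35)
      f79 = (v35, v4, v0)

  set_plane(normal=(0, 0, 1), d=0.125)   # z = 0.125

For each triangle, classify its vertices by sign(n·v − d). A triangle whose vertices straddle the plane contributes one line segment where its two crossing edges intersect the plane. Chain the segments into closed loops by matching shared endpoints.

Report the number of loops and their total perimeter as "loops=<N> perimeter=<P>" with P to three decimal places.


loops=2 perimeter=25.769

Straddling triangles (32 of 80):
  (v0,v5,v1) [--+] → (2.04436, 1.62927, 0.125)–(2.71919, 0, 0.125)  len=1.7635
  (v1,v5,v6) [+-+] → (2.04436, 1.62927, 0.125)–(1.92278, 1.92278, 0.125)  len=0.3177
  (v2,v7,v3) [++-] → (1.20777, 0.680002, 0.125)–(1.4894, 0, 0.125)  len=0.7360
  (v3,v7,v8) [-+-] → (1.20777, 0.680002, 0.125)–(1.0532, 1.0532, 0.125)  len=0.4039
  (v5,v10,v6) [--+] → (0.293515, 2.59761, 0.125)–(1.92278, 1.92278, 0.125)  len=1.7635
  (v6,v10,v11) [+-+] → (0.293515, 2.59761, 0.125)–(0, 2.71919, 0.125)  len=0.3177
  (v7,v12,v8) [++-] → (0.373198, 1.33483, 0.125)–(1.0532, 1.0532, 0.125)  len=0.7360
  (v8,v12,v13) [-+-] → (0.373198, 1.33483, 0.125)–(0, 1.4894, 0.125)  len=0.4039
  (v10,v15,v11) [--+] → (-1.62927, 2.04436, 0.125)–(0, 2.71919, 0.125)  len=1.7635
  (v11,v15,v16) [+-+] → (-1.62927, 2.04436, 0.125)–(-1.92278, 1.92278, 0.125)  len=0.3177
  (v12,v17,v13) [++-] → (-0.680002, 1.20777, 0.125)–(0, 1.4894, 0.125)  len=0.7360
  (v13,v17,v18) [-+-] → (-0.680002, 1.20777, 0.125)–(-1.0532, 1.0532, 0.125)  len=0.4039
  (v15,v20,v16) [--+] → (-2.59761, 0.293515, 0.125)–(-1.92278, 1.92278, 0.125)  len=1.7635
  (v16,v20,v21) [+-+] → (-2.59761, 0.293515, 0.125)–(-2.71919, 0, 0.125)  len=0.3177
  (v17,v22,v18) [++-] → (-1.33483, 0.373198, 0.125)–(-1.0532, 1.0532, 0.125)  len=0.7360
  (v18,v22,v23) [-+-] → (-1.33483, 0.373198, 0.125)–(-1.4894, 0, 0.125)  len=0.4039
  (v20,v25,v21) [--+] → (-2.04436, -1.62927, 0.125)–(-2.71919, 0, 0.125)  len=1.7635
  (v21,v25,v26) [+-+] → (-2.04436, -1.62927, 0.125)–(-1.92278, -1.92278, 0.125)  len=0.3177
  (v22,v27,v23) [++-] → (-1.20777, -0.680002, 0.125)–(-1.4894, 0, 0.125)  len=0.7360
  (v23,v27,v28) [-+-] → (-1.20777, -0.680002, 0.125)–(-1.0532, -1.0532, 0.125)  len=0.4039
  (v25,v30,v26) [--+] → (-0.293515, -2.59761, 0.125)–(-1.92278, -1.92278, 0.125)  len=1.7635
  (v26,v30,v31) [+-+] → (-0.293515, -2.59761, 0.125)–(0, -2.71919, 0.125)  len=0.3177
  (v27,v32,v28) [++-] → (-0.373198, -1.33483, 0.125)–(-1.0532, -1.0532, 0.125)  len=0.7360
  (v28,v32,v33) [-+-] → (-0.373198, -1.33483, 0.125)–(0, -1.4894, 0.125)  len=0.4039
  (v30,v35,v31) [--+] → (1.62927, -2.04436, 0.125)–(0, -2.71919, 0.125)  len=1.7635
  (v31,v35,v36) [+-+] → (1.62927, -2.04436, 0.125)–(1.92278, -1.92278, 0.125)  len=0.3177
  (v32,v37,v33) [++-] → (0.680002, -1.20777, 0.125)–(0, -1.4894, 0.125)  len=0.7360
  (v33,v37,v38) [-+-] → (0.680002, -1.20777, 0.125)–(1.0532, -1.0532, 0.125)  len=0.4039
  (v35,v0,v36) [--+] → (2.59761, -0.293515, 0.125)–(1.92278, -1.92278, 0.125)  len=1.7635
  (v36,v0,v1) [+-+] → (2.59761, -0.293515, 0.125)–(2.71919, 0, 0.125)  len=0.3177
  (v37,v2,v38) [++-] → (1.33483, -0.373198, 0.125)–(1.0532, -1.0532, 0.125)  len=0.7360
  (v38,v2,v3) [-+-] → (1.33483, -0.373198, 0.125)–(1.4894, 0, 0.125)  len=0.4039

Chained into 2 loop(s):
  loop 1: 16 segments, perimeter = 16.6495
  loop 2: 16 segments, perimeter = 9.1197
Total perimeter = 25.769


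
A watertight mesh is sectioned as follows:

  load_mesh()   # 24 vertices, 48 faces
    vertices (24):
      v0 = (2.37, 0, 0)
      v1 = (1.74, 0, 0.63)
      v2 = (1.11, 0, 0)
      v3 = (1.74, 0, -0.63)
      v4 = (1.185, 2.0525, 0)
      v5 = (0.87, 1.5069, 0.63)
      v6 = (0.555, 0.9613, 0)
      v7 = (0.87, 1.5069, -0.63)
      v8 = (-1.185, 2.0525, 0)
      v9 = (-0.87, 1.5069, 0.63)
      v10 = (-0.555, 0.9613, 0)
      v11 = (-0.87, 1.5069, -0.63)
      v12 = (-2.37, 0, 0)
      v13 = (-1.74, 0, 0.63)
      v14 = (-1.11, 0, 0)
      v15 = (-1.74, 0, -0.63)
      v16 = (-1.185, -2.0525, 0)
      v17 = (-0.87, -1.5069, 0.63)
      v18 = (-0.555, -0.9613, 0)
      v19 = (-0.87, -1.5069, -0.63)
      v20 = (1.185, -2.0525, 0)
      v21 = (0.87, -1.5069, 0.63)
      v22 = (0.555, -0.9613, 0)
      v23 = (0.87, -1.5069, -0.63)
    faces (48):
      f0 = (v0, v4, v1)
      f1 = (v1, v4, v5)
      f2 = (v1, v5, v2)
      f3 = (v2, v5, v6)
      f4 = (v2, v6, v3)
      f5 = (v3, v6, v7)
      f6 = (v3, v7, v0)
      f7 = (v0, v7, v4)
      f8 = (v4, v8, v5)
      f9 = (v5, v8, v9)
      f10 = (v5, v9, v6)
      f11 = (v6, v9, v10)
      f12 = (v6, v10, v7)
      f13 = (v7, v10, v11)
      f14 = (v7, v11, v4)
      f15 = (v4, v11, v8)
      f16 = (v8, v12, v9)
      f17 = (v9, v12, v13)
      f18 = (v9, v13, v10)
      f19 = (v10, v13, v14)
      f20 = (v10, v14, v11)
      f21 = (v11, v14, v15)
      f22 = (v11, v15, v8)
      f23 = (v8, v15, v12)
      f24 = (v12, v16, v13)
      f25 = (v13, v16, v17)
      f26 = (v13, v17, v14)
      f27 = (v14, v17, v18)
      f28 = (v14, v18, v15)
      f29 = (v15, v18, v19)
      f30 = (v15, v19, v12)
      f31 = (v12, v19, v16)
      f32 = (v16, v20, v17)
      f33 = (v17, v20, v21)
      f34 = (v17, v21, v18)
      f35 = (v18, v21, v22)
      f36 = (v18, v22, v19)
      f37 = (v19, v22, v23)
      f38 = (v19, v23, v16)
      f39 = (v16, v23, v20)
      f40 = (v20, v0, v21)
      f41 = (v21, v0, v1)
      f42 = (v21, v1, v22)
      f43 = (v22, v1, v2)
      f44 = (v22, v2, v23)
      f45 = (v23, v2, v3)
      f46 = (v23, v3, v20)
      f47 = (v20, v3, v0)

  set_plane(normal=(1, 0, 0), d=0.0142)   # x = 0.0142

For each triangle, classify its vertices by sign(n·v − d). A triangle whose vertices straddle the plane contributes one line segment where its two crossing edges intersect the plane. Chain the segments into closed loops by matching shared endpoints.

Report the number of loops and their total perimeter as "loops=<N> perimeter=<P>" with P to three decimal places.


Straddling triangles (16 of 48):
  (v4,v8,v5) [+-+] → (0.0142, 2.0525, 0)–(0.0142, 1.73411, 0.367638)  len=0.4863
  (v5,v8,v9) [+--] → (0.0142, 1.73411, 0.367638)–(0.0142, 1.5069, 0.63)  len=0.3471
  (v5,v9,v6) [+-+] → (0.0142, 1.5069, 0.63)–(0.0142, 1.16836, 0.239091)  len=0.5171
  (v6,v9,v10) [+--] → (0.0142, 1.16836, 0.239091)–(0.0142, 0.9613, 0)  len=0.3163
  (v6,v10,v7) [+-+] → (0.0142, 0.9613, 0)–(0.0142, 1.17923, -0.251646)  len=0.3329
  (v7,v10,v11) [+--] → (0.0142, 1.17923, -0.251646)–(0.0142, 1.5069, -0.63)  len=0.5005
  (v7,v11,v4) [+-+] → (0.0142, 1.5069, -0.63)–(0.0142, 1.74165, -0.358931)  len=0.3586
  (v4,v11,v8) [+--] → (0.0142, 1.74165, -0.358931)–(0.0142, 2.0525, 0)  len=0.4748
  (v16,v20,v17) [-+-] → (0.0142, -2.0525, 0)–(0.0142, -1.74165, 0.358931)  len=0.4748
  (v17,v20,v21) [-++] → (0.0142, -1.74165, 0.358931)–(0.0142, -1.5069, 0.63)  len=0.3586
  (v17,v21,v18) [-+-] → (0.0142, -1.5069, 0.63)–(0.0142, -1.17923, 0.251646)  len=0.5005
  (v18,v21,v22) [-++] → (0.0142, -1.17923, 0.251646)–(0.0142, -0.9613, 0)  len=0.3329
  (v18,v22,v19) [-+-] → (0.0142, -0.9613, 0)–(0.0142, -1.16836, -0.239091)  len=0.3163
  (v19,v22,v23) [-++] → (0.0142, -1.16836, -0.239091)–(0.0142, -1.5069, -0.63)  len=0.5171
  (v19,v23,v16) [-+-] → (0.0142, -1.5069, -0.63)–(0.0142, -1.73411, -0.367638)  len=0.3471
  (v16,v23,v20) [-++] → (0.0142, -1.73411, -0.367638)–(0.0142, -2.0525, 0)  len=0.4863

Chained into 2 loop(s):
  loop 1: 8 segments, perimeter = 3.3337
  loop 2: 8 segments, perimeter = 3.3337
Total perimeter = 6.667

loops=2 perimeter=6.667


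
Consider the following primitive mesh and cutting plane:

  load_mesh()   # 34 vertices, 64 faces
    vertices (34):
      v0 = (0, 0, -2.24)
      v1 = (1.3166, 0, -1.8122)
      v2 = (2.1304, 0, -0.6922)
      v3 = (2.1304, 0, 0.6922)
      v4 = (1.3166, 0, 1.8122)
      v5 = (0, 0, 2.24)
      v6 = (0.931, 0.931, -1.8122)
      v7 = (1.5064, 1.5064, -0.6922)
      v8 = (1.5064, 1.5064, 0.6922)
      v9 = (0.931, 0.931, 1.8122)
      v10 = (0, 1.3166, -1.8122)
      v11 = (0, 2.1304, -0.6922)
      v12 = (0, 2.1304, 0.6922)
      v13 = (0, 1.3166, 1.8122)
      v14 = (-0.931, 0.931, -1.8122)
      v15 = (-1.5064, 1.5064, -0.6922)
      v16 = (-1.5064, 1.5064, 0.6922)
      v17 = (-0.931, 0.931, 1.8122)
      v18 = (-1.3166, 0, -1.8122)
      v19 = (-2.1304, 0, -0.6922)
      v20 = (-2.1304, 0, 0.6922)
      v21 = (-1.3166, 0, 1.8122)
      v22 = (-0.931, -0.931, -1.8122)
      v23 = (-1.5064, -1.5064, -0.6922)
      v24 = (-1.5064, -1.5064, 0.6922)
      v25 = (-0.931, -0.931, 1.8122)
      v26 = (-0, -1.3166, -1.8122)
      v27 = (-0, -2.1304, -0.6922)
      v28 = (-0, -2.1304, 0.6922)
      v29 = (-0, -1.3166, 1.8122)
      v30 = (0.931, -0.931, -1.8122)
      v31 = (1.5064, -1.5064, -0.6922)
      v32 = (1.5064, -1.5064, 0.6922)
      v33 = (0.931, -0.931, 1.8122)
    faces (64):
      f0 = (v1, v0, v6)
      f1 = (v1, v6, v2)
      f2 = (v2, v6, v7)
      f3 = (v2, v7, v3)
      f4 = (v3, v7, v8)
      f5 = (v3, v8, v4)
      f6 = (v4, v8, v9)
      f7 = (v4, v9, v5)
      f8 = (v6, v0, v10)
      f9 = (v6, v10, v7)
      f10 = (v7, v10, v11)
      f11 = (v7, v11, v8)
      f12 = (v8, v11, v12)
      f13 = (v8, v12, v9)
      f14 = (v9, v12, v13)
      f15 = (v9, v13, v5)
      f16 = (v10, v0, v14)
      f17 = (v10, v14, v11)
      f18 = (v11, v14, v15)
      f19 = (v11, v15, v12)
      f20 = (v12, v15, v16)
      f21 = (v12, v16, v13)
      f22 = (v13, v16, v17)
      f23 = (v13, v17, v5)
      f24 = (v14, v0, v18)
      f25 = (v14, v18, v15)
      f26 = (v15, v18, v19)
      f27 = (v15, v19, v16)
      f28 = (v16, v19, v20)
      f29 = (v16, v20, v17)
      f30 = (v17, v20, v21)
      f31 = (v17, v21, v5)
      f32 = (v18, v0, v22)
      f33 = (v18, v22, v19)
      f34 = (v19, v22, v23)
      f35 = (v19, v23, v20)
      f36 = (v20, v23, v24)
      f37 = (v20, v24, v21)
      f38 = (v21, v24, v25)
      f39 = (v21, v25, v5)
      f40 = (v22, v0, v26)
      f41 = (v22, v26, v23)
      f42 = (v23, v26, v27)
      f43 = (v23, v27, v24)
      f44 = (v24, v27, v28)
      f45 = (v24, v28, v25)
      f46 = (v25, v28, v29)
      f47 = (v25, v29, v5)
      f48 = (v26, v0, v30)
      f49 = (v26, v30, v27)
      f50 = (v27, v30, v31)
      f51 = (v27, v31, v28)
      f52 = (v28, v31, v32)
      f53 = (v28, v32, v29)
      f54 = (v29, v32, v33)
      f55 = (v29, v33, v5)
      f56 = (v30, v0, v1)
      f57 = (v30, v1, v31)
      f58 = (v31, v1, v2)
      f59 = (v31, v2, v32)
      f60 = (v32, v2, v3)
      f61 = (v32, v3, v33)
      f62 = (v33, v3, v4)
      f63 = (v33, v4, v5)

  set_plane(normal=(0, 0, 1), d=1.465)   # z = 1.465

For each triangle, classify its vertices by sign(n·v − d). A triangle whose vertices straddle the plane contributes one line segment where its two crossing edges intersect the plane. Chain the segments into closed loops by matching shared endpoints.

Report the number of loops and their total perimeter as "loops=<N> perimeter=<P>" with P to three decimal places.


Straddling triangles (16 of 64):
  (v3,v8,v4) [--+] → (1.37544, 0.466984, 1.465)–(1.56888, 0, 1.465)  len=0.5055
  (v4,v8,v9) [+-+] → (1.37544, 0.466984, 1.465)–(1.10937, 1.10937, 1.465)  len=0.6953
  (v8,v12,v9) [--+] → (0.64239, 1.30281, 1.465)–(1.10937, 1.10937, 1.465)  len=0.5055
  (v9,v12,v13) [+-+] → (0.64239, 1.30281, 1.465)–(0, 1.56888, 1.465)  len=0.6953
  (v12,v16,v13) [--+] → (-0.466984, 1.37544, 1.465)–(0, 1.56888, 1.465)  len=0.5055
  (v13,v16,v17) [+-+] → (-0.466984, 1.37544, 1.465)–(-1.10937, 1.10937, 1.465)  len=0.6953
  (v16,v20,v17) [--+] → (-1.30281, 0.64239, 1.465)–(-1.10937, 1.10937, 1.465)  len=0.5055
  (v17,v20,v21) [+-+] → (-1.30281, 0.64239, 1.465)–(-1.56888, 0, 1.465)  len=0.6953
  (v20,v24,v21) [--+] → (-1.37544, -0.466984, 1.465)–(-1.56888, 0, 1.465)  len=0.5055
  (v21,v24,v25) [+-+] → (-1.37544, -0.466984, 1.465)–(-1.10937, -1.10937, 1.465)  len=0.6953
  (v24,v28,v25) [--+] → (-0.64239, -1.30281, 1.465)–(-1.10937, -1.10937, 1.465)  len=0.5055
  (v25,v28,v29) [+-+] → (-0.64239, -1.30281, 1.465)–(0, -1.56888, 1.465)  len=0.6953
  (v28,v32,v29) [--+] → (0.466984, -1.37544, 1.465)–(0, -1.56888, 1.465)  len=0.5055
  (v29,v32,v33) [+-+] → (0.466984, -1.37544, 1.465)–(1.10937, -1.10937, 1.465)  len=0.6953
  (v32,v3,v33) [--+] → (1.30281, -0.64239, 1.465)–(1.10937, -1.10937, 1.465)  len=0.5055
  (v33,v3,v4) [+-+] → (1.30281, -0.64239, 1.465)–(1.56888, 0, 1.465)  len=0.6953

Chained into 1 loop(s):
  loop 1: 16 segments, perimeter = 9.6062
Total perimeter = 9.606

loops=1 perimeter=9.606


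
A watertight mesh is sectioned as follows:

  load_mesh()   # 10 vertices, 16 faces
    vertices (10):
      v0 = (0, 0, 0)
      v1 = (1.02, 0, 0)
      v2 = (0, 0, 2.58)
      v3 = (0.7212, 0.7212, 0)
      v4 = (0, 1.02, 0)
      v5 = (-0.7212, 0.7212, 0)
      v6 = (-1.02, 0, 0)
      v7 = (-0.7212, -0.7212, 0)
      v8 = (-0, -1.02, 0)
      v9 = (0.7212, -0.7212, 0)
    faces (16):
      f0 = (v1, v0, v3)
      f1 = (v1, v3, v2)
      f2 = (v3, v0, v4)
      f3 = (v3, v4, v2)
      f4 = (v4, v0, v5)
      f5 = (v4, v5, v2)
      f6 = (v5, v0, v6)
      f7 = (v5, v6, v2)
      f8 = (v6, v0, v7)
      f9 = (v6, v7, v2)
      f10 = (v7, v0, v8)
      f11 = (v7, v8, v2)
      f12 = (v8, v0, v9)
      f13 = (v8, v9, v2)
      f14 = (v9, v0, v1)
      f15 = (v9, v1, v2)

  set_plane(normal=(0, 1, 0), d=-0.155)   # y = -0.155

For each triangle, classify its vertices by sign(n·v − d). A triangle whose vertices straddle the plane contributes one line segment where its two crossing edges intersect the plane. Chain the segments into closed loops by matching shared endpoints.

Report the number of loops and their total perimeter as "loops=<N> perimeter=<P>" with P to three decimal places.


loops=1 perimeter=6.717

Straddling triangles (8 of 16):
  (v6,v0,v7) [++-] → (-0.155, -0.155, 0)–(-0.955782, -0.155, 0)  len=0.8008
  (v6,v7,v2) [+-+] → (-0.955782, -0.155, 0)–(-0.155, -0.155, 2.02551)  len=2.1781
  (v7,v0,v8) [-+-] → (-0.155, -0.155, 0)–(0, -0.155, 0)  len=0.1550
  (v7,v8,v2) [--+] → (0, -0.155, 2.18794)–(-0.155, -0.155, 2.02551)  len=0.2245
  (v8,v0,v9) [-+-] → (0, -0.155, 0)–(0.155, -0.155, 0)  len=0.1550
  (v8,v9,v2) [--+] → (0.155, -0.155, 2.02551)–(0, -0.155, 2.18794)  len=0.2245
  (v9,v0,v1) [-++] → (0.155, -0.155, 0)–(0.955782, -0.155, 0)  len=0.8008
  (v9,v1,v2) [-++] → (0.955782, -0.155, 0)–(0.155, -0.155, 2.02551)  len=2.1781

Chained into 1 loop(s):
  loop 1: 8 segments, perimeter = 6.7167
Total perimeter = 6.717
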